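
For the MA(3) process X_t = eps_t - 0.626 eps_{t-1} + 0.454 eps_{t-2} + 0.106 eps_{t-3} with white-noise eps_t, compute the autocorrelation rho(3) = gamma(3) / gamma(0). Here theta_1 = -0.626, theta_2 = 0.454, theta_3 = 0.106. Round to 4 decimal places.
\rho(3) = 0.0659

For an MA(q) process with theta_0 = 1, the autocovariance is
  gamma(k) = sigma^2 * sum_{i=0..q-k} theta_i * theta_{i+k},
and rho(k) = gamma(k) / gamma(0). Sigma^2 cancels.
  numerator   = (1)*(0.106) = 0.106.
  denominator = (1)^2 + (-0.626)^2 + (0.454)^2 + (0.106)^2 = 1.609228.
  rho(3) = 0.106 / 1.609228 = 0.0659.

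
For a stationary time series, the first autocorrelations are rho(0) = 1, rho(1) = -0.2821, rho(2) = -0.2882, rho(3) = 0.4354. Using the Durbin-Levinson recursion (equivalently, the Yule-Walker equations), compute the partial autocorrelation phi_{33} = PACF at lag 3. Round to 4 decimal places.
\phi_{33} = 0.2701

The PACF at lag k is phi_{kk}, the last component of the solution
to the Yule-Walker system G_k phi = r_k where
  (G_k)_{ij} = rho(|i - j|), (r_k)_i = rho(i), i,j = 1..k.
Equivalently, Durbin-Levinson gives phi_{kk} iteratively:
  phi_{11} = rho(1)
  phi_{kk} = [rho(k) - sum_{j=1..k-1} phi_{k-1,j} rho(k-j)]
            / [1 - sum_{j=1..k-1} phi_{k-1,j} rho(j)],
  phi_{k,j} = phi_{k-1,j} - phi_{kk} phi_{k-1,k-j},  j = 1..k-1.
Step k = 1:
  phi_11 = rho(1) = -0.2821.
Step k = 2:
  phi_22 = [rho(2) - phi_11 rho(1)] / [1 - phi_11 rho(1)] = [-0.2882 - (-0.2821)(-0.2821)] / [1 - (-0.2821)(-0.2821)]
         = -0.36778041 / 0.92041959 = -0.399579.
  Update: phi_21 = phi_11 - phi_22 phi_11 = -0.2821 - (-0.399579)(-0.2821) = -0.394821.
Step k = 3:
  phi_33 = [rho(3) - phi_21 rho(2) - phi_22 rho(1)] / [1 - phi_21 rho(1) - phi_22 rho(2)]
    numerator   = 0.4354 - (-0.394821)(-0.2882) - (-0.399579)(-0.2821) = 0.20889126
    denominator = 1 - (-0.394821)(-0.2821) - (-0.399579)(-0.2882) = 0.77346223
  phi_33 = 0.20889126 / 0.77346223 = 0.2701.
Therefore phi_{33} = 0.2701.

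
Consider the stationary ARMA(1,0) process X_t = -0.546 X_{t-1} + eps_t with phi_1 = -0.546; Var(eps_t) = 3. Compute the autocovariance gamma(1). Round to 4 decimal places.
\gamma(1) = -2.3337

Multiply the model equation by X_{t-k} and take expectations. With theta_0 = psi_0 = 1 and psi_j the MA(infinity) weights, this gives
  gamma(k) - sum_i phi_i gamma(k-i) = c_k,
  c_k = sigma^2 * sum_{j=k..q} theta_j psi_{j-k}   (c_k = 0 for k > q),
using gamma(-m) = gamma(m).
Pure AR (q = 0): c_0 = sigma^2 = 3, c_k = 0 for k >= 1.
Equations for k = 0 and k = 1 (AR order 1):
  gamma(0) = phi_1 gamma(1) + c_0
  gamma(1) = phi_1 gamma(0) + c_1
Substituting the second into the first: gamma(0) (1 - phi_1^2) = c_0 + phi_1 c_1, so
  gamma(0) = c_0 / (1 - phi_1^2) = 3 / (1 - (-0.546)^2) = 3 / 0.701884 = 4.274211.
  gamma(1) = phi_1 gamma(0) = (-0.546)(4.274211) = -2.333719.
Therefore gamma(1) = -2.3337 (to 4 decimal places).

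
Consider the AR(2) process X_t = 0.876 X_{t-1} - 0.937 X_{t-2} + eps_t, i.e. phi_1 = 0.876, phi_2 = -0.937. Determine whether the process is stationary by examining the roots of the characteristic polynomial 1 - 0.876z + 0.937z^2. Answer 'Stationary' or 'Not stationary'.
\text{Stationary}

The AR(p) characteristic polynomial is P(z) = 1 - 0.876z + 0.937z^2.
Stationarity requires all roots to lie outside the unit circle, i.e. |z| > 1 for every root.
Set 1 + (-0.876) z + (0.937) z^2 = 0, i.e. a z^2 + b z + c = 0 with a = 0.937, b = -0.876, c = 1.
Discriminant D = b^2 - 4ac = (-0.876)^2 - 4*(0.937)*1 = 0.767376 - (3.748) = -2.980624.
D < 0, so the roots are the complex-conjugate pair z = (-b +/- i sqrt(-D)) / (2a) = 0.4674 +/- 0.9213i.
For a conjugate pair |z|^2 = z * conj(z) = (product of roots) = c/a = 1/(0.937) = 1.067236, so |z| = sqrt(1.067236) = 1.0331 for both roots.
Moduli of all roots: 1.0331, 1.0331.
All moduli strictly greater than 1? Yes.
Verdict: Stationary.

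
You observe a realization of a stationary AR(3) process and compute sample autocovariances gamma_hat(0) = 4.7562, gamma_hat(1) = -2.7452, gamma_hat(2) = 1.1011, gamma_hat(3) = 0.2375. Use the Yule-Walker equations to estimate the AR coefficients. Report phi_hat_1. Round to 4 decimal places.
\hat\phi_{1} = -0.6380

The Yule-Walker equations for an AR(p) process read, in matrix form,
  Gamma_p phi = r_p,   with   (Gamma_p)_{ij} = gamma(|i - j|),
                       (r_p)_i = gamma(i),   i,j = 1..p.
Substitute the sample gammas (Toeplitz matrix and right-hand side of size 3):
  Gamma_p = [[4.7562, -2.7452, 1.1011], [-2.7452, 4.7562, -2.7452], [1.1011, -2.7452, 4.7562]]
  r_p     = [-2.7452, 1.1011, 0.2375]
Written out (R1..R3):
  (R1) 4.7562 phi_1 - 2.7452 phi_2 + 1.1011 phi_3 = -2.7452
  (R2) -2.7452 phi_1 + 4.7562 phi_2 - 2.7452 phi_3 = 1.1011
  (R3) 1.1011 phi_1 - 2.7452 phi_2 + 4.7562 phi_3 = 0.2375
Gaussian elimination:
  R2 <- R2 - (-2.7452/4.7562) R1 = R2 - (-0.577183) R1:  3.171716 phi_2 - 2.109663 phi_3 = -0.483384
  R3 <- R3 - (1.1011/4.7562) R1 = R3 - (0.231508) R1:  -2.109663 phi_2 + 4.501286 phi_3 = 0.873037
  R3 <- R3 - (-2.109663/3.171716) R2 = R3 - (-0.665149) R2:  3.098046 phi_3 = 0.551514
Back-substitution:
  phi_hat_3 = 0.551514 / 3.098046 = 0.17802
  phi_hat_2 = (-0.483384 - (-2.109663)(0.17802)) / 3.171716 = -0.033995
  phi_hat_1 = (-2.7452 - (-2.7452)(-0.033995) - (1.1011)(0.17802)) / 4.7562 = -0.638018
So phi_hat = [-0.6380, -0.0340, 0.1780].
Therefore phi_hat_1 = -0.6380.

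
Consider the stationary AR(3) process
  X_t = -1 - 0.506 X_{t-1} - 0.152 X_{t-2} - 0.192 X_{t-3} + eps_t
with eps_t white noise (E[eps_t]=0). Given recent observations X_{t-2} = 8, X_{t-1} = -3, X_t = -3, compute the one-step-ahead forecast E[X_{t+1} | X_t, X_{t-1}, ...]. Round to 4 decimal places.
E[X_{t+1} \mid \mathcal F_t] = -0.5620

For an AR(p) model X_t = c + sum_i phi_i X_{t-i} + eps_t, the
one-step-ahead conditional mean is
  E[X_{t+1} | X_t, ...] = c + sum_i phi_i X_{t+1-i}.
Substitute known values:
  E[X_{t+1} | ...] = -1 + (-0.506) * (-3) + (-0.152) * (-3) + (-0.192) * (8)
                   = -0.5620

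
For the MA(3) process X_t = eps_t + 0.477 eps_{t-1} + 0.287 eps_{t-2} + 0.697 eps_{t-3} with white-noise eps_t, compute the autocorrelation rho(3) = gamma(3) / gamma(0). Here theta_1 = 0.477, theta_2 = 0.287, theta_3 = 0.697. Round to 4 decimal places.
\rho(3) = 0.3881

For an MA(q) process with theta_0 = 1, the autocovariance is
  gamma(k) = sigma^2 * sum_{i=0..q-k} theta_i * theta_{i+k},
and rho(k) = gamma(k) / gamma(0). Sigma^2 cancels.
  numerator   = (1)*(0.697) = 0.697.
  denominator = (1)^2 + (0.477)^2 + (0.287)^2 + (0.697)^2 = 1.795707.
  rho(3) = 0.697 / 1.795707 = 0.3881.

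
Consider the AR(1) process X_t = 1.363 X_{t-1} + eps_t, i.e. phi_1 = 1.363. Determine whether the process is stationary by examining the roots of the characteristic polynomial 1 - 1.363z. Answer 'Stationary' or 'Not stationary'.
\text{Not stationary}

The AR(p) characteristic polynomial is P(z) = 1 - 1.363z.
Stationarity requires all roots to lie outside the unit circle, i.e. |z| > 1 for every root.
This is linear in z: 1 + (-1.363) z = 0  =>  z = -1/(-1.363) = 0.733676,  |z| = 0.733676.
Moduli of all roots: 0.7337.
All moduli strictly greater than 1? No.
Verdict: Not stationary.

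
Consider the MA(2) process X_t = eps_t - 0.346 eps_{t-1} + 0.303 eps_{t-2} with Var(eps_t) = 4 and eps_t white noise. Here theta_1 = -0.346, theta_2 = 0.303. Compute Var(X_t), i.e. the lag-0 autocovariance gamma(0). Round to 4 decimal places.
\gamma(0) = 4.8461

For an MA(q) process X_t = eps_t + sum_i theta_i eps_{t-i} with
Var(eps_t) = sigma^2, the variance is
  gamma(0) = sigma^2 * (1 + sum_i theta_i^2).
  sum_i theta_i^2 = (-0.346)^2 + (0.303)^2 = 0.119716 + 0.091809 = 0.211525.
  gamma(0) = 4 * (1 + 0.211525) = 4 * 1.211525 = 4.8461.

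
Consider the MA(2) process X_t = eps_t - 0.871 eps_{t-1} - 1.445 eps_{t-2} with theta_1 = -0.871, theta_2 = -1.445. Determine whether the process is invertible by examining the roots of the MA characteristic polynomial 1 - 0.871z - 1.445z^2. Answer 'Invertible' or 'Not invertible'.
\text{Not invertible}

The MA(q) characteristic polynomial is P(z) = 1 - 0.871z - 1.445z^2.
Invertibility requires all roots to lie outside the unit circle, i.e. |z| > 1 for every root.
Set 1 + (-0.871) z + (-1.445) z^2 = 0, i.e. a z^2 + b z + c = 0 with a = -1.445, b = -0.871, c = 1.
Discriminant D = b^2 - 4ac = (-0.871)^2 - 4*(-1.445)*1 = 0.758641 - (-5.78) = 6.538641.
D >= 0, so the roots are real: z = (-b +/- sqrt(D)) / (2a) = (0.871 +/- 2.557077) / (-2.89).
  z_1 = (0.871 + 2.557077) / (-2.89) = -1.1862,   |z_1| = 1.1862.
  z_2 = (0.871 - 2.557077) / (-2.89) = 0.5834,   |z_2| = 0.5834.
Moduli of all roots: 1.1862, 0.5834.
All moduli strictly greater than 1? No.
Verdict: Not invertible.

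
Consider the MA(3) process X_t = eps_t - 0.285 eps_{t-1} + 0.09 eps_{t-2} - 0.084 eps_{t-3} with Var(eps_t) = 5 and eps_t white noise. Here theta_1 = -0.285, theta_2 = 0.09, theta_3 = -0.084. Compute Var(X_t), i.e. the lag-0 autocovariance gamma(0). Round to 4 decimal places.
\gamma(0) = 5.4819

For an MA(q) process X_t = eps_t + sum_i theta_i eps_{t-i} with
Var(eps_t) = sigma^2, the variance is
  gamma(0) = sigma^2 * (1 + sum_i theta_i^2).
  sum_i theta_i^2 = (-0.285)^2 + (0.09)^2 + (-0.084)^2 = 0.081225 + 0.0081 + 0.007056 = 0.096381.
  gamma(0) = 5 * (1 + 0.096381) = 5 * 1.096381 = 5.481905, which rounds to 5.4819.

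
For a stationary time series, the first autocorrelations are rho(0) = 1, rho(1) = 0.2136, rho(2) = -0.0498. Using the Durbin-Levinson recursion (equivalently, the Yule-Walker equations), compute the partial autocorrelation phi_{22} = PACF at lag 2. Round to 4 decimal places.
\phi_{22} = -0.1000

The PACF at lag k is phi_{kk}, the last component of the solution
to the Yule-Walker system G_k phi = r_k where
  (G_k)_{ij} = rho(|i - j|), (r_k)_i = rho(i), i,j = 1..k.
Equivalently, Durbin-Levinson gives phi_{kk} iteratively:
  phi_{11} = rho(1)
  phi_{kk} = [rho(k) - sum_{j=1..k-1} phi_{k-1,j} rho(k-j)]
            / [1 - sum_{j=1..k-1} phi_{k-1,j} rho(j)],
  phi_{k,j} = phi_{k-1,j} - phi_{kk} phi_{k-1,k-j},  j = 1..k-1.
Step k = 1:
  phi_11 = rho(1) = 0.2136.
Step k = 2:
  phi_22 = [rho(2) - phi_11 rho(1)] / [1 - phi_11 rho(1)] = [-0.0498 - (0.2136)(0.2136)] / [1 - (0.2136)(0.2136)]
         = -0.09542496 / 0.95437504 = -0.1.
Therefore phi_{22} = -0.1000.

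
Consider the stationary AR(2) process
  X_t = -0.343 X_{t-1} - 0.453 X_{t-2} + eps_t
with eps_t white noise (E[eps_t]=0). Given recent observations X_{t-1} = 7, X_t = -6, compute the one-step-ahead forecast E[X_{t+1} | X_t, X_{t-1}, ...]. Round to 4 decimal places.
E[X_{t+1} \mid \mathcal F_t] = -1.1130

For an AR(p) model X_t = c + sum_i phi_i X_{t-i} + eps_t, the
one-step-ahead conditional mean is
  E[X_{t+1} | X_t, ...] = c + sum_i phi_i X_{t+1-i}.
Substitute known values:
  E[X_{t+1} | ...] = (-0.343) * (-6) + (-0.453) * (7)
                   = -1.1130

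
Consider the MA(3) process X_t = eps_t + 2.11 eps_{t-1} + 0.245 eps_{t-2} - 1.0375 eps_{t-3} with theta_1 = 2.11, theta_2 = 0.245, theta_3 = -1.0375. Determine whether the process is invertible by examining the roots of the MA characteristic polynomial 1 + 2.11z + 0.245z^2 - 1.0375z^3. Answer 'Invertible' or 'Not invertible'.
\text{Not invertible}

The MA(q) characteristic polynomial is P(z) = 1 + 2.11z + 0.245z^2 - 1.0375z^3.
Invertibility requires all roots to lie outside the unit circle, i.e. |z| > 1 for every root.
Degree 3: look for a simple real root z0 first, then factor out (1 - z/z0) and solve the remaining quadratic.
Testing z0 = -0.8: P(-0.8) = 1 + (2.11)(-0.8) + (0.245)(-0.8)^2 + (-1.0375)(-0.8)^3
  = 1 + (-1.688) + (0.1568) + (0.5312) = 0.  So z_0 = -0.8 is a root, |z_0| = 0.8.
Divide out the factor (1 + 1.25 z) = (1 - z/z0) (since 1/z0 = -1.25):
  P(z) = (1 + 1.25 z)(1 + (0.86) z + (-0.83) z^2)
  [check: z-coef 0.86 - (-1.25) = 2.11; z^2-coef -0.83 - (-1.25)(0.86) = 0.245; z^3-coef -(-1.25)(-0.83) = -1.0375.]
Remaining roots from the quadratic factor 1 + (0.86) z + (-0.83) z^2:
  Set 1 + (0.86) z + (-0.83) z^2 = 0, i.e. a z^2 + b z + c = 0 with a = -0.83, b = 0.86, c = 1.
  Discriminant D = b^2 - 4ac = (0.86)^2 - 4*(-0.83)*1 = 0.7396 - (-3.32) = 4.0596.
  D >= 0, so the roots are real: z = (-b +/- sqrt(D)) / (2a) = (-0.86 +/- 2.014845) / (-1.66).
    z_1 = (-0.86 + 2.014845) / (-1.66) = -0.6957,   |z_1| = 0.6957.
    z_2 = (-0.86 - 2.014845) / (-1.66) = 1.7318,   |z_2| = 1.7318.
Moduli of all roots: 0.8000, 0.6957, 1.7318.
All moduli strictly greater than 1? No.
Verdict: Not invertible.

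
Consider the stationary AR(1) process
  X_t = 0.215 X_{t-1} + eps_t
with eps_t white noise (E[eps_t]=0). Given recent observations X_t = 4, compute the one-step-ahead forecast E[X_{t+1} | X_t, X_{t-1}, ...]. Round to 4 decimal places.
E[X_{t+1} \mid \mathcal F_t] = 0.8600

For an AR(p) model X_t = c + sum_i phi_i X_{t-i} + eps_t, the
one-step-ahead conditional mean is
  E[X_{t+1} | X_t, ...] = c + sum_i phi_i X_{t+1-i}.
Substitute known values:
  E[X_{t+1} | ...] = (0.215) * (4)
                   = 0.8600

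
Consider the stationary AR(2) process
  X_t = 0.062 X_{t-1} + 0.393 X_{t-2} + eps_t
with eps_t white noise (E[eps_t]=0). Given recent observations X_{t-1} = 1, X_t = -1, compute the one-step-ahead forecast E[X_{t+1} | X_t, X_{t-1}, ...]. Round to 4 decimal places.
E[X_{t+1} \mid \mathcal F_t] = 0.3310

For an AR(p) model X_t = c + sum_i phi_i X_{t-i} + eps_t, the
one-step-ahead conditional mean is
  E[X_{t+1} | X_t, ...] = c + sum_i phi_i X_{t+1-i}.
Substitute known values:
  E[X_{t+1} | ...] = (0.062) * (-1) + (0.393) * (1)
                   = 0.3310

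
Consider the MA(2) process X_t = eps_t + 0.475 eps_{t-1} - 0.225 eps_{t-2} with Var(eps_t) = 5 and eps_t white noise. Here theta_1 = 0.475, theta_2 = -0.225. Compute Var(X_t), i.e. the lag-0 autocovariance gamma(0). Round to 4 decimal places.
\gamma(0) = 6.3813

For an MA(q) process X_t = eps_t + sum_i theta_i eps_{t-i} with
Var(eps_t) = sigma^2, the variance is
  gamma(0) = sigma^2 * (1 + sum_i theta_i^2).
  sum_i theta_i^2 = (0.475)^2 + (-0.225)^2 = 0.225625 + 0.050625 = 0.27625.
  gamma(0) = 5 * (1 + 0.27625) = 5 * 1.27625 = 6.38125, which rounds to 6.3813.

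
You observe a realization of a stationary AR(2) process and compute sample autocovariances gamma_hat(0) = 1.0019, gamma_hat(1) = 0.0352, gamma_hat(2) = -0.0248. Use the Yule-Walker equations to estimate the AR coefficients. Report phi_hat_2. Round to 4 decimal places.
\hat\phi_{2} = -0.0260

The Yule-Walker equations for an AR(p) process read, in matrix form,
  Gamma_p phi = r_p,   with   (Gamma_p)_{ij} = gamma(|i - j|),
                       (r_p)_i = gamma(i),   i,j = 1..p.
Substitute the sample gammas (Toeplitz matrix and right-hand side of size 2):
  Gamma_p = [[1.0019, 0.0352], [0.0352, 1.0019]]
  r_p     = [0.0352, -0.0248]
Written out:
  1.0019 phi_1 + 0.0352 phi_2 = 0.0352
  0.0352 phi_1 + 1.0019 phi_2 = -0.0248
Solve by Cramer's rule:
  det = gamma(0)^2 - gamma(1)^2 = (1.0019)^2 - (0.0352)^2 = 1.00380361 - 0.00123904 = 1.00256457
  phi_hat_1 = [gamma(1) gamma(0) - gamma(1) gamma(2)] / det = [(0.0352)(1.0019) - (0.0352)(-0.0248)] / 1.00256457 = 0.03613984 / 1.00256457 = 0.036
  phi_hat_2 = [gamma(0) gamma(2) - gamma(1)^2] / det = [(1.0019)(-0.0248) - (0.0352)^2] / 1.00256457 = -0.02608616 / 1.00256457 = -0.026
So phi_hat = [0.0360, -0.0260].
Therefore phi_hat_2 = -0.0260.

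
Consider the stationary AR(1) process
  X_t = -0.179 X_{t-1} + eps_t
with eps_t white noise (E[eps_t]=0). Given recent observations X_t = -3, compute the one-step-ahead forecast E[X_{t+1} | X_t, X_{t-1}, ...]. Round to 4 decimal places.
E[X_{t+1} \mid \mathcal F_t] = 0.5370

For an AR(p) model X_t = c + sum_i phi_i X_{t-i} + eps_t, the
one-step-ahead conditional mean is
  E[X_{t+1} | X_t, ...] = c + sum_i phi_i X_{t+1-i}.
Substitute known values:
  E[X_{t+1} | ...] = (-0.179) * (-3)
                   = 0.5370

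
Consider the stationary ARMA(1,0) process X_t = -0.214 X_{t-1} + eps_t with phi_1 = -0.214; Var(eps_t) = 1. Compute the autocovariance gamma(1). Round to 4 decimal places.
\gamma(1) = -0.2243

Multiply the model equation by X_{t-k} and take expectations. With theta_0 = psi_0 = 1 and psi_j the MA(infinity) weights, this gives
  gamma(k) - sum_i phi_i gamma(k-i) = c_k,
  c_k = sigma^2 * sum_{j=k..q} theta_j psi_{j-k}   (c_k = 0 for k > q),
using gamma(-m) = gamma(m).
Pure AR (q = 0): c_0 = sigma^2 = 1, c_k = 0 for k >= 1.
Equations for k = 0 and k = 1 (AR order 1):
  gamma(0) = phi_1 gamma(1) + c_0
  gamma(1) = phi_1 gamma(0) + c_1
Substituting the second into the first: gamma(0) (1 - phi_1^2) = c_0 + phi_1 c_1, so
  gamma(0) = c_0 / (1 - phi_1^2) = 1 / (1 - (-0.214)^2) = 1 / 0.954204 = 1.047994.
  gamma(1) = phi_1 gamma(0) = (-0.214)(1.047994) = -0.224271.
Therefore gamma(1) = -0.2243 (to 4 decimal places).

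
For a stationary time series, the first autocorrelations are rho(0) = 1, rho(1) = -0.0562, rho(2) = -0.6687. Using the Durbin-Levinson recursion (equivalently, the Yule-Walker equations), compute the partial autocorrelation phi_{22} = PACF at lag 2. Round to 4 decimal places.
\phi_{22} = -0.6740

The PACF at lag k is phi_{kk}, the last component of the solution
to the Yule-Walker system G_k phi = r_k where
  (G_k)_{ij} = rho(|i - j|), (r_k)_i = rho(i), i,j = 1..k.
Equivalently, Durbin-Levinson gives phi_{kk} iteratively:
  phi_{11} = rho(1)
  phi_{kk} = [rho(k) - sum_{j=1..k-1} phi_{k-1,j} rho(k-j)]
            / [1 - sum_{j=1..k-1} phi_{k-1,j} rho(j)],
  phi_{k,j} = phi_{k-1,j} - phi_{kk} phi_{k-1,k-j},  j = 1..k-1.
Step k = 1:
  phi_11 = rho(1) = -0.0562.
Step k = 2:
  phi_22 = [rho(2) - phi_11 rho(1)] / [1 - phi_11 rho(1)] = [-0.6687 - (-0.0562)(-0.0562)] / [1 - (-0.0562)(-0.0562)]
         = -0.67185844 / 0.99684156 = -0.674.
Therefore phi_{22} = -0.6740.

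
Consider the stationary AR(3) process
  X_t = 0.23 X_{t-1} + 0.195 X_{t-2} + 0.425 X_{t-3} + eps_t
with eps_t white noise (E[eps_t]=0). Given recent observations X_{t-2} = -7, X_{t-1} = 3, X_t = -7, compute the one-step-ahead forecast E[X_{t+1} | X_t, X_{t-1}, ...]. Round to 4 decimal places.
E[X_{t+1} \mid \mathcal F_t] = -4.0000

For an AR(p) model X_t = c + sum_i phi_i X_{t-i} + eps_t, the
one-step-ahead conditional mean is
  E[X_{t+1} | X_t, ...] = c + sum_i phi_i X_{t+1-i}.
Substitute known values:
  E[X_{t+1} | ...] = (0.23) * (-7) + (0.195) * (3) + (0.425) * (-7)
                   = -4.0000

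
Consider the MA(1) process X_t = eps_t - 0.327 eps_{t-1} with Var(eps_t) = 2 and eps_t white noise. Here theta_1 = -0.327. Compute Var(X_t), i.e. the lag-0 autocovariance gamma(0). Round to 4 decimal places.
\gamma(0) = 2.2139

For an MA(q) process X_t = eps_t + sum_i theta_i eps_{t-i} with
Var(eps_t) = sigma^2, the variance is
  gamma(0) = sigma^2 * (1 + sum_i theta_i^2).
  sum_i theta_i^2 = (-0.327)^2 = 0.106929.
  gamma(0) = 2 * (1 + 0.106929) = 2 * 1.106929 = 2.213858, which rounds to 2.2139.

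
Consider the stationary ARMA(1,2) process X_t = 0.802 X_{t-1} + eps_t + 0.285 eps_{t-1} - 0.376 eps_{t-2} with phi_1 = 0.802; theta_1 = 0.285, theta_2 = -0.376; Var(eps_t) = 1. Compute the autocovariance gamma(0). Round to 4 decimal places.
\gamma(0) = 2.8705

Multiply the model equation by X_{t-k} and take expectations. With theta_0 = psi_0 = 1 and psi_j the MA(infinity) weights, this gives
  gamma(k) - sum_i phi_i gamma(k-i) = c_k,
  c_k = sigma^2 * sum_{j=k..q} theta_j psi_{j-k}   (c_k = 0 for k > q),
using gamma(-m) = gamma(m).
psi-weights needed (psi_j = theta_j + sum_i phi_i psi_{j-i}):
  psi_1 = theta_1 + phi_1 = 0.285 + (0.802) = 1.087
  psi_2 = theta_2 + phi_1 psi_1 = -0.376 + (0.802)(1.087) = 0.495774
Right-hand sides:
  c_0 = sigma^2 (1 + theta_1 psi_1 + theta_2 psi_2) = 1 * (1 + (0.285)(1.087) + (-0.376)(0.495774)) = 1 * 1.123384 = 1.123384
  c_1 = sigma^2 (theta_1 + theta_2 psi_1) = 1 * (0.285 + (-0.376)(1.087)) = -0.123712
  c_2 = sigma^2 theta_2 = 1 * (-0.376) = -0.376
Equations for k = 0 and k = 1 (AR order 1):
  gamma(0) = phi_1 gamma(1) + c_0
  gamma(1) = phi_1 gamma(0) + c_1
Substituting the second into the first: gamma(0) (1 - phi_1^2) = c_0 + phi_1 c_1, so
  gamma(0) = (c_0 + phi_1 c_1) / (1 - phi_1^2) = (1.123384 + (0.802)(-0.123712)) / (1 - (0.802)^2) = 1.024167 / 0.356796 = 2.870455.
Therefore gamma(0) = 2.8705 (to 4 decimal places).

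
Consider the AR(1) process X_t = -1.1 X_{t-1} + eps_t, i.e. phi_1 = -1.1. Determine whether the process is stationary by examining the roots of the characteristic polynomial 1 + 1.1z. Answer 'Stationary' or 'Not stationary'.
\text{Not stationary}

The AR(p) characteristic polynomial is P(z) = 1 + 1.1z.
Stationarity requires all roots to lie outside the unit circle, i.e. |z| > 1 for every root.
This is linear in z: 1 + (1.1) z = 0  =>  z = -1/(1.1) = -0.909091,  |z| = 0.909091.
Moduli of all roots: 0.9091.
All moduli strictly greater than 1? No.
Verdict: Not stationary.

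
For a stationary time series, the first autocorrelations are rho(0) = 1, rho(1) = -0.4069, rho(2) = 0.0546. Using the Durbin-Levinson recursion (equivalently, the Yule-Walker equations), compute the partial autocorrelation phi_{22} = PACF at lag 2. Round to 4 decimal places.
\phi_{22} = -0.1330

The PACF at lag k is phi_{kk}, the last component of the solution
to the Yule-Walker system G_k phi = r_k where
  (G_k)_{ij} = rho(|i - j|), (r_k)_i = rho(i), i,j = 1..k.
Equivalently, Durbin-Levinson gives phi_{kk} iteratively:
  phi_{11} = rho(1)
  phi_{kk} = [rho(k) - sum_{j=1..k-1} phi_{k-1,j} rho(k-j)]
            / [1 - sum_{j=1..k-1} phi_{k-1,j} rho(j)],
  phi_{k,j} = phi_{k-1,j} - phi_{kk} phi_{k-1,k-j},  j = 1..k-1.
Step k = 1:
  phi_11 = rho(1) = -0.4069.
Step k = 2:
  phi_22 = [rho(2) - phi_11 rho(1)] / [1 - phi_11 rho(1)] = [0.0546 - (-0.4069)(-0.4069)] / [1 - (-0.4069)(-0.4069)]
         = -0.11096761 / 0.83443239 = -0.133.
Therefore phi_{22} = -0.1330.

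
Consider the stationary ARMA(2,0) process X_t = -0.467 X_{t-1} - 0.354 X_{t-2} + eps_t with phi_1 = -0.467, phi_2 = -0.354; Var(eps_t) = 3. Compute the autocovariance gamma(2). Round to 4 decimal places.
\gamma(2) = -0.7511

Multiply the model equation by X_{t-k} and take expectations. With theta_0 = psi_0 = 1 and psi_j the MA(infinity) weights, this gives
  gamma(k) - sum_i phi_i gamma(k-i) = c_k,
  c_k = sigma^2 * sum_{j=k..q} theta_j psi_{j-k}   (c_k = 0 for k > q),
using gamma(-m) = gamma(m).
Pure AR (q = 0): c_0 = sigma^2 = 3, c_k = 0 for k >= 1.
Equations for k = 0, 1, 2 (AR order 2, c_2 = 0):
  (E0) gamma(0) = phi_1 gamma(1) + phi_2 gamma(2) + c_0
  (E1) gamma(1) = phi_1 gamma(0) + phi_2 gamma(1) + c_1
  (E2) gamma(2) = phi_1 gamma(1) + phi_2 gamma(0)
From (E1): gamma(1) = A gamma(0) + B with
  A = phi_1 / (1 - phi_2) = -0.467 / 1.354 = -0.344904,   B = c_1 / (1 - phi_2) = 0 / 1.354 = 0.
Insert (E2) into (E0): gamma(0) (1 - phi_2^2) = phi_1 (1 + phi_2) gamma(1) + c_0.
  phi_1 (1 + phi_2) = (-0.467)(0.646) = -0.301682,   1 - phi_2^2 = 0.874684.
Replace gamma(1) by A gamma(0) + B and collect gamma(0):
  gamma(0) [0.874684 - (-0.301682)(-0.344904)] = c_0 = 3
  gamma(0) * 0.770633 = 3
  gamma(0) = 3 / 0.770633 = 3.892905.
  gamma(1) = A gamma(0) = (-0.344904)(3.892905) = -1.342679.
  gamma(2) = phi_1 gamma(1) + phi_2 gamma(0) = (-0.467)(-1.342679) + (-0.354)(3.892905) = -0.751058.
Therefore gamma(2) = -0.7511 (to 4 decimal places).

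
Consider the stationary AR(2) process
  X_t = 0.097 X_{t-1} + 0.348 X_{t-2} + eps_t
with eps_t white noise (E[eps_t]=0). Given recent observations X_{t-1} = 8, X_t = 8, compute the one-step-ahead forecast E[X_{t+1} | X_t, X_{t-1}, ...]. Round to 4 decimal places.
E[X_{t+1} \mid \mathcal F_t] = 3.5600

For an AR(p) model X_t = c + sum_i phi_i X_{t-i} + eps_t, the
one-step-ahead conditional mean is
  E[X_{t+1} | X_t, ...] = c + sum_i phi_i X_{t+1-i}.
Substitute known values:
  E[X_{t+1} | ...] = (0.097) * (8) + (0.348) * (8)
                   = 3.5600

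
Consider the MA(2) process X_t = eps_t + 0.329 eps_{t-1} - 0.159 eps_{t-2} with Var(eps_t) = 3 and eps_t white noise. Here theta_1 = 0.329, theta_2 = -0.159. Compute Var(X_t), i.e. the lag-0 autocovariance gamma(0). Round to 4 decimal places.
\gamma(0) = 3.4006

For an MA(q) process X_t = eps_t + sum_i theta_i eps_{t-i} with
Var(eps_t) = sigma^2, the variance is
  gamma(0) = sigma^2 * (1 + sum_i theta_i^2).
  sum_i theta_i^2 = (0.329)^2 + (-0.159)^2 = 0.108241 + 0.025281 = 0.133522.
  gamma(0) = 3 * (1 + 0.133522) = 3 * 1.133522 = 3.400566, which rounds to 3.4006.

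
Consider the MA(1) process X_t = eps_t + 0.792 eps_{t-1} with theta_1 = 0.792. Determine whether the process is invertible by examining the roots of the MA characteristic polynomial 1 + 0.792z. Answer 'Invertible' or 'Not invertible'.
\text{Invertible}

The MA(q) characteristic polynomial is P(z) = 1 + 0.792z.
Invertibility requires all roots to lie outside the unit circle, i.e. |z| > 1 for every root.
This is linear in z: 1 + (0.792) z = 0  =>  z = -1/(0.792) = -1.262626,  |z| = 1.262626.
Moduli of all roots: 1.2626.
All moduli strictly greater than 1? Yes.
Verdict: Invertible.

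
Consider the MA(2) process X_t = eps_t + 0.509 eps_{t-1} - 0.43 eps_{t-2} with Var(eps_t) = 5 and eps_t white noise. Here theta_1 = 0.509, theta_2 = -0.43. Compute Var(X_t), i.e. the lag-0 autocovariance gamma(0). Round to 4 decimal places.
\gamma(0) = 7.2199

For an MA(q) process X_t = eps_t + sum_i theta_i eps_{t-i} with
Var(eps_t) = sigma^2, the variance is
  gamma(0) = sigma^2 * (1 + sum_i theta_i^2).
  sum_i theta_i^2 = (0.509)^2 + (-0.43)^2 = 0.259081 + 0.1849 = 0.443981.
  gamma(0) = 5 * (1 + 0.443981) = 5 * 1.443981 = 7.219905, which rounds to 7.2199.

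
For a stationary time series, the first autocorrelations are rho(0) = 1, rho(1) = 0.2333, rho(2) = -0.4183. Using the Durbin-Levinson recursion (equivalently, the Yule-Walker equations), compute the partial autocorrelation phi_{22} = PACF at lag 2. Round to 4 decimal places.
\phi_{22} = -0.4999

The PACF at lag k is phi_{kk}, the last component of the solution
to the Yule-Walker system G_k phi = r_k where
  (G_k)_{ij} = rho(|i - j|), (r_k)_i = rho(i), i,j = 1..k.
Equivalently, Durbin-Levinson gives phi_{kk} iteratively:
  phi_{11} = rho(1)
  phi_{kk} = [rho(k) - sum_{j=1..k-1} phi_{k-1,j} rho(k-j)]
            / [1 - sum_{j=1..k-1} phi_{k-1,j} rho(j)],
  phi_{k,j} = phi_{k-1,j} - phi_{kk} phi_{k-1,k-j},  j = 1..k-1.
Step k = 1:
  phi_11 = rho(1) = 0.2333.
Step k = 2:
  phi_22 = [rho(2) - phi_11 rho(1)] / [1 - phi_11 rho(1)] = [-0.4183 - (0.2333)(0.2333)] / [1 - (0.2333)(0.2333)]
         = -0.47272889 / 0.94557111 = -0.4999.
Therefore phi_{22} = -0.4999.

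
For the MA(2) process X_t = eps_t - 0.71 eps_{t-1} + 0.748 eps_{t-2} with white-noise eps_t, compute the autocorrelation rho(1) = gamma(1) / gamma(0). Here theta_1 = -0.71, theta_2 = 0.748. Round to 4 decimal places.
\rho(1) = -0.6014

For an MA(q) process with theta_0 = 1, the autocovariance is
  gamma(k) = sigma^2 * sum_{i=0..q-k} theta_i * theta_{i+k},
and rho(k) = gamma(k) / gamma(0). Sigma^2 cancels.
  numerator   = (1)*(-0.71) + (-0.71)*(0.748) = -1.24108.
  denominator = (1)^2 + (-0.71)^2 + (0.748)^2 = 2.063604.
  rho(1) = -1.24108 / 2.063604 = -0.6014.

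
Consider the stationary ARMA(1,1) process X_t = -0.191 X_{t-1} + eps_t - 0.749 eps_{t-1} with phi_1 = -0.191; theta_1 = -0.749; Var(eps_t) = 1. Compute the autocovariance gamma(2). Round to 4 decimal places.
\gamma(2) = 0.2130

Multiply the model equation by X_{t-k} and take expectations. With theta_0 = psi_0 = 1 and psi_j the MA(infinity) weights, this gives
  gamma(k) - sum_i phi_i gamma(k-i) = c_k,
  c_k = sigma^2 * sum_{j=k..q} theta_j psi_{j-k}   (c_k = 0 for k > q),
using gamma(-m) = gamma(m).
psi-weights needed (psi_j = theta_j + sum_i phi_i psi_{j-i}):
  psi_1 = theta_1 + phi_1 = -0.749 + (-0.191) = -0.94
Right-hand sides:
  c_0 = sigma^2 (1 + theta_1 psi_1) = 1 * (1 + (-0.749)(-0.94)) = 1 * 1.70406 = 1.70406
  c_1 = sigma^2 theta_1 = 1 * (-0.749) = -0.749
  c_2 = 0
Equations for k = 0 and k = 1 (AR order 1):
  gamma(0) = phi_1 gamma(1) + c_0
  gamma(1) = phi_1 gamma(0) + c_1
Substituting the second into the first: gamma(0) (1 - phi_1^2) = c_0 + phi_1 c_1, so
  gamma(0) = (c_0 + phi_1 c_1) / (1 - phi_1^2) = (1.70406 + (-0.191)(-0.749)) / (1 - (-0.191)^2) = 1.847119 / 0.963519 = 1.917055.
  gamma(1) = phi_1 gamma(0) + c_1 = (-0.191)(1.917055) + (-0.749) = -1.115158.
For k = 2 (> q): gamma(2) = phi_1 gamma(1) = (-0.191)(-1.115158) = 0.212995.
Therefore gamma(2) = 0.2130 (to 4 decimal places).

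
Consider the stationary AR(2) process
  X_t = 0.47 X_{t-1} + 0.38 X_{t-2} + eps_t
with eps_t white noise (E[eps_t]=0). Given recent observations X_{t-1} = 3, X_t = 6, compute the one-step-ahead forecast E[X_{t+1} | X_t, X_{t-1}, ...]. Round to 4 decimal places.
E[X_{t+1} \mid \mathcal F_t] = 3.9600

For an AR(p) model X_t = c + sum_i phi_i X_{t-i} + eps_t, the
one-step-ahead conditional mean is
  E[X_{t+1} | X_t, ...] = c + sum_i phi_i X_{t+1-i}.
Substitute known values:
  E[X_{t+1} | ...] = (0.47) * (6) + (0.38) * (3)
                   = 3.9600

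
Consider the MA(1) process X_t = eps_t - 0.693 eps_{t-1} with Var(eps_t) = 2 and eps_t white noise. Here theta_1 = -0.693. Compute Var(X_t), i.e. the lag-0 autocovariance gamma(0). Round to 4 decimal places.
\gamma(0) = 2.9605

For an MA(q) process X_t = eps_t + sum_i theta_i eps_{t-i} with
Var(eps_t) = sigma^2, the variance is
  gamma(0) = sigma^2 * (1 + sum_i theta_i^2).
  sum_i theta_i^2 = (-0.693)^2 = 0.480249.
  gamma(0) = 2 * (1 + 0.480249) = 2 * 1.480249 = 2.960498, which rounds to 2.9605.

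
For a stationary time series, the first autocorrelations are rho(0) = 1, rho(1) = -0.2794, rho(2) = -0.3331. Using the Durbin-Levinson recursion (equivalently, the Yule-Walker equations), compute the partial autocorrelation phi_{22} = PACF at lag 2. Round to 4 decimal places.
\phi_{22} = -0.4460

The PACF at lag k is phi_{kk}, the last component of the solution
to the Yule-Walker system G_k phi = r_k where
  (G_k)_{ij} = rho(|i - j|), (r_k)_i = rho(i), i,j = 1..k.
Equivalently, Durbin-Levinson gives phi_{kk} iteratively:
  phi_{11} = rho(1)
  phi_{kk} = [rho(k) - sum_{j=1..k-1} phi_{k-1,j} rho(k-j)]
            / [1 - sum_{j=1..k-1} phi_{k-1,j} rho(j)],
  phi_{k,j} = phi_{k-1,j} - phi_{kk} phi_{k-1,k-j},  j = 1..k-1.
Step k = 1:
  phi_11 = rho(1) = -0.2794.
Step k = 2:
  phi_22 = [rho(2) - phi_11 rho(1)] / [1 - phi_11 rho(1)] = [-0.3331 - (-0.2794)(-0.2794)] / [1 - (-0.2794)(-0.2794)]
         = -0.41116436 / 0.92193564 = -0.446.
Therefore phi_{22} = -0.4460.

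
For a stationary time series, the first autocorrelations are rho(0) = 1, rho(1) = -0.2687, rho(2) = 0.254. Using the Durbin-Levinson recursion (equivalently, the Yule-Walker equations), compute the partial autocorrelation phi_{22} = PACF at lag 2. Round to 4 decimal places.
\phi_{22} = 0.1959

The PACF at lag k is phi_{kk}, the last component of the solution
to the Yule-Walker system G_k phi = r_k where
  (G_k)_{ij} = rho(|i - j|), (r_k)_i = rho(i), i,j = 1..k.
Equivalently, Durbin-Levinson gives phi_{kk} iteratively:
  phi_{11} = rho(1)
  phi_{kk} = [rho(k) - sum_{j=1..k-1} phi_{k-1,j} rho(k-j)]
            / [1 - sum_{j=1..k-1} phi_{k-1,j} rho(j)],
  phi_{k,j} = phi_{k-1,j} - phi_{kk} phi_{k-1,k-j},  j = 1..k-1.
Step k = 1:
  phi_11 = rho(1) = -0.2687.
Step k = 2:
  phi_22 = [rho(2) - phi_11 rho(1)] / [1 - phi_11 rho(1)] = [0.254 - (-0.2687)(-0.2687)] / [1 - (-0.2687)(-0.2687)]
         = 0.18180031 / 0.92780031 = 0.1959.
Therefore phi_{22} = 0.1959.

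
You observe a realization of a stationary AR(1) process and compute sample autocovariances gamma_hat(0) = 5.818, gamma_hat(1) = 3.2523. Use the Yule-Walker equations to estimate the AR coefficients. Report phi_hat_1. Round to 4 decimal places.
\hat\phi_{1} = 0.5590

The Yule-Walker equations for an AR(p) process read, in matrix form,
  Gamma_p phi = r_p,   with   (Gamma_p)_{ij} = gamma(|i - j|),
                       (r_p)_i = gamma(i),   i,j = 1..p.
Substitute the sample gammas (Toeplitz matrix and right-hand side of size 1):
  Gamma_p = [[5.818]]
  r_p     = [3.2523]
With p = 1 this is the single equation gamma(0) phi_1 = gamma(1):
  phi_hat_1 = gamma(1) / gamma(0) = 3.2523 / 5.818 = 0.5590.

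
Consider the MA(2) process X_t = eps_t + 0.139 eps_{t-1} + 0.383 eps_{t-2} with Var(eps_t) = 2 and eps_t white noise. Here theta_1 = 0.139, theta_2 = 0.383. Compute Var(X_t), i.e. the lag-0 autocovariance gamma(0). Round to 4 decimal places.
\gamma(0) = 2.3320

For an MA(q) process X_t = eps_t + sum_i theta_i eps_{t-i} with
Var(eps_t) = sigma^2, the variance is
  gamma(0) = sigma^2 * (1 + sum_i theta_i^2).
  sum_i theta_i^2 = (0.139)^2 + (0.383)^2 = 0.019321 + 0.146689 = 0.16601.
  gamma(0) = 2 * (1 + 0.16601) = 2 * 1.16601 = 2.33202, which rounds to 2.3320.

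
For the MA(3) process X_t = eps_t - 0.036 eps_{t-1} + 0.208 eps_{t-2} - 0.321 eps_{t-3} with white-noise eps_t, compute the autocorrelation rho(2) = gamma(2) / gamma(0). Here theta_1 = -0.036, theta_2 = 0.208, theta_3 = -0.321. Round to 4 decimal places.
\rho(2) = 0.1913

For an MA(q) process with theta_0 = 1, the autocovariance is
  gamma(k) = sigma^2 * sum_{i=0..q-k} theta_i * theta_{i+k},
and rho(k) = gamma(k) / gamma(0). Sigma^2 cancels.
  numerator   = (1)*(0.208) + (-0.036)*(-0.321) = 0.219556.
  denominator = (1)^2 + (-0.036)^2 + (0.208)^2 + (-0.321)^2 = 1.147601.
  rho(2) = 0.219556 / 1.147601 = 0.1913.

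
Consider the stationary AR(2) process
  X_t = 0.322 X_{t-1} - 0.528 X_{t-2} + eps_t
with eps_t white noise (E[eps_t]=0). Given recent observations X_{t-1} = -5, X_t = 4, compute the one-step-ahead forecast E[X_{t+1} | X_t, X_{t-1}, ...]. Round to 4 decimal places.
E[X_{t+1} \mid \mathcal F_t] = 3.9280

For an AR(p) model X_t = c + sum_i phi_i X_{t-i} + eps_t, the
one-step-ahead conditional mean is
  E[X_{t+1} | X_t, ...] = c + sum_i phi_i X_{t+1-i}.
Substitute known values:
  E[X_{t+1} | ...] = (0.322) * (4) + (-0.528) * (-5)
                   = 3.9280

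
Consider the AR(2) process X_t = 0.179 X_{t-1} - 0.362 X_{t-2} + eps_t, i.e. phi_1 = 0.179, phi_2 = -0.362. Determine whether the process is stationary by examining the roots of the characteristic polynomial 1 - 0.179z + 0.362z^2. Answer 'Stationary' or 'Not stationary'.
\text{Stationary}

The AR(p) characteristic polynomial is P(z) = 1 - 0.179z + 0.362z^2.
Stationarity requires all roots to lie outside the unit circle, i.e. |z| > 1 for every root.
Set 1 + (-0.179) z + (0.362) z^2 = 0, i.e. a z^2 + b z + c = 0 with a = 0.362, b = -0.179, c = 1.
Discriminant D = b^2 - 4ac = (-0.179)^2 - 4*(0.362)*1 = 0.032041 - (1.448) = -1.415959.
D < 0, so the roots are the complex-conjugate pair z = (-b +/- i sqrt(-D)) / (2a) = 0.2472 +/- 1.6436i.
For a conjugate pair |z|^2 = z * conj(z) = (product of roots) = c/a = 1/(0.362) = 2.762431, so |z| = sqrt(2.762431) = 1.6621 for both roots.
Moduli of all roots: 1.6621, 1.6621.
All moduli strictly greater than 1? Yes.
Verdict: Stationary.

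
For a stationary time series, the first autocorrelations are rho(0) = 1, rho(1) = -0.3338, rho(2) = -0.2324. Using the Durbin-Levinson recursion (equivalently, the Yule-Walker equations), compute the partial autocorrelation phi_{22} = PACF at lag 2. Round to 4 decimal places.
\phi_{22} = -0.3869

The PACF at lag k is phi_{kk}, the last component of the solution
to the Yule-Walker system G_k phi = r_k where
  (G_k)_{ij} = rho(|i - j|), (r_k)_i = rho(i), i,j = 1..k.
Equivalently, Durbin-Levinson gives phi_{kk} iteratively:
  phi_{11} = rho(1)
  phi_{kk} = [rho(k) - sum_{j=1..k-1} phi_{k-1,j} rho(k-j)]
            / [1 - sum_{j=1..k-1} phi_{k-1,j} rho(j)],
  phi_{k,j} = phi_{k-1,j} - phi_{kk} phi_{k-1,k-j},  j = 1..k-1.
Step k = 1:
  phi_11 = rho(1) = -0.3338.
Step k = 2:
  phi_22 = [rho(2) - phi_11 rho(1)] / [1 - phi_11 rho(1)] = [-0.2324 - (-0.3338)(-0.3338)] / [1 - (-0.3338)(-0.3338)]
         = -0.34382244 / 0.88857756 = -0.3869.
Therefore phi_{22} = -0.3869.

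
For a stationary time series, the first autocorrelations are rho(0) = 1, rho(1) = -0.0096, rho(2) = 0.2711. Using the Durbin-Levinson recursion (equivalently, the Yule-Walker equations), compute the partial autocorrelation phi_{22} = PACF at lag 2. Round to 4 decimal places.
\phi_{22} = 0.2710

The PACF at lag k is phi_{kk}, the last component of the solution
to the Yule-Walker system G_k phi = r_k where
  (G_k)_{ij} = rho(|i - j|), (r_k)_i = rho(i), i,j = 1..k.
Equivalently, Durbin-Levinson gives phi_{kk} iteratively:
  phi_{11} = rho(1)
  phi_{kk} = [rho(k) - sum_{j=1..k-1} phi_{k-1,j} rho(k-j)]
            / [1 - sum_{j=1..k-1} phi_{k-1,j} rho(j)],
  phi_{k,j} = phi_{k-1,j} - phi_{kk} phi_{k-1,k-j},  j = 1..k-1.
Step k = 1:
  phi_11 = rho(1) = -0.0096.
Step k = 2:
  phi_22 = [rho(2) - phi_11 rho(1)] / [1 - phi_11 rho(1)] = [0.2711 - (-0.0096)(-0.0096)] / [1 - (-0.0096)(-0.0096)]
         = 0.27100784 / 0.99990784 = 0.271.
Therefore phi_{22} = 0.2710.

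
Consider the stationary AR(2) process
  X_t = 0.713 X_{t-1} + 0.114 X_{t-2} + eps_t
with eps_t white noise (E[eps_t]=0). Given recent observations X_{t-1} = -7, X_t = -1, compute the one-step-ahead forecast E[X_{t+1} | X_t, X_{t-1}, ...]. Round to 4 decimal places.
E[X_{t+1} \mid \mathcal F_t] = -1.5110

For an AR(p) model X_t = c + sum_i phi_i X_{t-i} + eps_t, the
one-step-ahead conditional mean is
  E[X_{t+1} | X_t, ...] = c + sum_i phi_i X_{t+1-i}.
Substitute known values:
  E[X_{t+1} | ...] = (0.713) * (-1) + (0.114) * (-7)
                   = -1.5110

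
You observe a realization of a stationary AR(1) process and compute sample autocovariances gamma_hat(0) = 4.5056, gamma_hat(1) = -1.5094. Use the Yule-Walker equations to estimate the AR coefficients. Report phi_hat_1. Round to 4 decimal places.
\hat\phi_{1} = -0.3350

The Yule-Walker equations for an AR(p) process read, in matrix form,
  Gamma_p phi = r_p,   with   (Gamma_p)_{ij} = gamma(|i - j|),
                       (r_p)_i = gamma(i),   i,j = 1..p.
Substitute the sample gammas (Toeplitz matrix and right-hand side of size 1):
  Gamma_p = [[4.5056]]
  r_p     = [-1.5094]
With p = 1 this is the single equation gamma(0) phi_1 = gamma(1):
  phi_hat_1 = gamma(1) / gamma(0) = -1.5094 / 4.5056 = -0.3350.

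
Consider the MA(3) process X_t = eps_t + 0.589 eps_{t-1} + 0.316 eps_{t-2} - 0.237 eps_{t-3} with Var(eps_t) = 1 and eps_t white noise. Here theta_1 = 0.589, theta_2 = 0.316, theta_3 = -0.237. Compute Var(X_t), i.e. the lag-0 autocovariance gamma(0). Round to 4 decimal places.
\gamma(0) = 1.5029

For an MA(q) process X_t = eps_t + sum_i theta_i eps_{t-i} with
Var(eps_t) = sigma^2, the variance is
  gamma(0) = sigma^2 * (1 + sum_i theta_i^2).
  sum_i theta_i^2 = (0.589)^2 + (0.316)^2 + (-0.237)^2 = 0.346921 + 0.099856 + 0.056169 = 0.502946.
  gamma(0) = 1 * (1 + 0.502946) = 1 * 1.502946 = 1.502946, which rounds to 1.5029.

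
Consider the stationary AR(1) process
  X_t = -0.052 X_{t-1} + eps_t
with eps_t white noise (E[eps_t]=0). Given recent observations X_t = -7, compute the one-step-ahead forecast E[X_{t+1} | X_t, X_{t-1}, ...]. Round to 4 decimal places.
E[X_{t+1} \mid \mathcal F_t] = 0.3640

For an AR(p) model X_t = c + sum_i phi_i X_{t-i} + eps_t, the
one-step-ahead conditional mean is
  E[X_{t+1} | X_t, ...] = c + sum_i phi_i X_{t+1-i}.
Substitute known values:
  E[X_{t+1} | ...] = (-0.052) * (-7)
                   = 0.3640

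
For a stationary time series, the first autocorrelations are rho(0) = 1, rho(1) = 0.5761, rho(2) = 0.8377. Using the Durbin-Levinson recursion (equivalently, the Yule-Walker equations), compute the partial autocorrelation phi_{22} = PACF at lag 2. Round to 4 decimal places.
\phi_{22} = 0.7571

The PACF at lag k is phi_{kk}, the last component of the solution
to the Yule-Walker system G_k phi = r_k where
  (G_k)_{ij} = rho(|i - j|), (r_k)_i = rho(i), i,j = 1..k.
Equivalently, Durbin-Levinson gives phi_{kk} iteratively:
  phi_{11} = rho(1)
  phi_{kk} = [rho(k) - sum_{j=1..k-1} phi_{k-1,j} rho(k-j)]
            / [1 - sum_{j=1..k-1} phi_{k-1,j} rho(j)],
  phi_{k,j} = phi_{k-1,j} - phi_{kk} phi_{k-1,k-j},  j = 1..k-1.
Step k = 1:
  phi_11 = rho(1) = 0.5761.
Step k = 2:
  phi_22 = [rho(2) - phi_11 rho(1)] / [1 - phi_11 rho(1)] = [0.8377 - (0.5761)(0.5761)] / [1 - (0.5761)(0.5761)]
         = 0.50580879 / 0.66810879 = 0.7571.
Therefore phi_{22} = 0.7571.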